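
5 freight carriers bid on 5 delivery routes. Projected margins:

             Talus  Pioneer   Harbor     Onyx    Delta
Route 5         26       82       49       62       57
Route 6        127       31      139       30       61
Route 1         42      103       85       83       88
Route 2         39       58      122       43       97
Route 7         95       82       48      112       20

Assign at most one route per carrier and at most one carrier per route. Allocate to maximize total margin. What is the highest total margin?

Optimal: Talus→Route 6 ($127k), Pioneer→Route 5 ($82k), Harbor→Route 2 ($122k), Onyx→Route 7 ($112k), Delta→Route 1 ($88k) — total 127+82+122+112+88 = $531k.
Column-greedy (each route in turn goes to its best remaining carrier) gives $447k, worse by 84.
Swapping Harbor↔Pioneer (Harbor→Route 5 $49k, Pioneer→Route 2 $58k) loses 97.

Maximum total: $531k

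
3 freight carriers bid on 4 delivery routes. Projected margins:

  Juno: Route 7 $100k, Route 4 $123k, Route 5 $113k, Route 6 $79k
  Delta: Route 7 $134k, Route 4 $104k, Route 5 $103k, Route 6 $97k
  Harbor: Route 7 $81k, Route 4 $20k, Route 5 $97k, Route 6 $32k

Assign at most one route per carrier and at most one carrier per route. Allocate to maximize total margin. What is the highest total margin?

Maximum total: $354k

Optimal: Juno→Route 4 ($123k), Delta→Route 7 ($134k), Harbor→Route 5 ($97k) — total 123+134+97 = $354k.
Next-best assignment: Juno→Route 4, Delta→Route 6, Harbor→Route 5 = $317k.
Every other assignment is strictly worse.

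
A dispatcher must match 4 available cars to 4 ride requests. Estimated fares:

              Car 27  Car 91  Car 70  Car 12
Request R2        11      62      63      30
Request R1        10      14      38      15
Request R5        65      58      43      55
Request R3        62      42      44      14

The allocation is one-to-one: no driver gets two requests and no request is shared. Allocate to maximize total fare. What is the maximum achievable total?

Max total: $217

This is a one-to-one assignment (maximum-weight bipartite matching).
Optimal: Car 27→Request R3 ($62), Car 91→Request R2 ($62), Car 70→Request R1 ($38), Car 12→Request R5 ($55) — total 62+62+38+55 = $217.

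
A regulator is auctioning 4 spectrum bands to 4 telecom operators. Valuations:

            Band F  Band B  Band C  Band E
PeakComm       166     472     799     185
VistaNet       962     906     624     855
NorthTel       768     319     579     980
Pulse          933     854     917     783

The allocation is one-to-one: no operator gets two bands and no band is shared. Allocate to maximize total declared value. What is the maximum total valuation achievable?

Maximum total: $3618M

Optimal: PeakComm→Band C ($799M), VistaNet→Band B ($906M), NorthTel→Band E ($980M), Pulse→Band F ($933M) — total 799+906+980+933 = $3618M.
Row-greedy (each operator in turn takes its best remaining band) gives $3595M, worse by 23.
Swapping Pulse↔PeakComm (Pulse→Band C $917M, PeakComm→Band F $166M) loses 649.
No other one-to-one assignment exceeds $3618M.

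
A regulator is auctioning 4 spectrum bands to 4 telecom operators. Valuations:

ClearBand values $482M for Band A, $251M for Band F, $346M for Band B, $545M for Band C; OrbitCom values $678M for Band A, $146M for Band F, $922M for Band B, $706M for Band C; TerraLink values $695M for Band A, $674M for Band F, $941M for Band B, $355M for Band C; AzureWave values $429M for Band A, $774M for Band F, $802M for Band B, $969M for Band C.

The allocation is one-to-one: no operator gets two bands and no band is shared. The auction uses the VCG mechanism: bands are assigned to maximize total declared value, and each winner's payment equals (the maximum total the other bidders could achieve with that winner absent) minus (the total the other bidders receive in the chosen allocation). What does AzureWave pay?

Efficient allocation: ClearBand→Band A ($482M), OrbitCom→Band B ($922M), TerraLink→Band F ($674M), AzureWave→Band C ($969M); total welfare W = $3047M.
AzureWave receives Band C at value $969M, so the others get W − 969 = $2078M.
Without AzureWave: best allocation of the remaining 3 bidders over all 4 bands is ClearBand→Band C ($545M), OrbitCom→Band A ($678M), TerraLink→Band B ($941M), total $2164M.
VCG payment = (others' best without AzureWave) − (others' welfare with AzureWave) = 2164 − 2078 = $86M.

AzureWave pays $86M.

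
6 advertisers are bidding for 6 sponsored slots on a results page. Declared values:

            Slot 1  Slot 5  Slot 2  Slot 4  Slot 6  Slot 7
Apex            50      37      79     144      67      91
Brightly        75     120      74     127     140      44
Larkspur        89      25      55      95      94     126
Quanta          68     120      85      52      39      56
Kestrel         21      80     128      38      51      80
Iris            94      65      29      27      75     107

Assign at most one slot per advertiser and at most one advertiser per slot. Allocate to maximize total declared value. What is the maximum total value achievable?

This is the linear assignment problem.
Optimal: Apex→Slot 4 ($144), Brightly→Slot 6 ($140), Larkspur→Slot 7 ($126), Quanta→Slot 5 ($120), Kestrel→Slot 2 ($128), Iris→Slot 1 ($94) — total 144+140+126+120+128+94 = $752.
Column-greedy (each slot in turn goes to its best remaining advertiser) gives $636, worse by 116.
Next-best assignment: Apex→Slot 4, Brightly→Slot 6, Larkspur→Slot 1, Quanta→Slot 5, Kestrel→Slot 2, Iris→Slot 7 = $728.
Every other assignment is strictly worse.

Max total: $752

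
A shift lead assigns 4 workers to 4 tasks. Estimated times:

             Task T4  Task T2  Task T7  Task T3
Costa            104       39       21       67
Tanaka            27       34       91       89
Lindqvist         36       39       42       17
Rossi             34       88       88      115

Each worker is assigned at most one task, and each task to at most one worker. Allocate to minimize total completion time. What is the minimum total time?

Treat this as an assignment problem: match each worker to one task.
Optimal: Costa→Task T7 (21 min), Tanaka→Task T2 (34 min), Lindqvist→Task T3 (17 min), Rossi→Task T4 (34 min) — total 21+34+17+34 = 106 min.
Row-greedy (each worker in turn takes its cheapest remaining task) gives 153 min, worse by 47.
Swapping Tanaka↔Rossi (Tanaka→Task T4 27 min, Rossi→Task T2 88 min) adds 47.

Minimum total: 106 min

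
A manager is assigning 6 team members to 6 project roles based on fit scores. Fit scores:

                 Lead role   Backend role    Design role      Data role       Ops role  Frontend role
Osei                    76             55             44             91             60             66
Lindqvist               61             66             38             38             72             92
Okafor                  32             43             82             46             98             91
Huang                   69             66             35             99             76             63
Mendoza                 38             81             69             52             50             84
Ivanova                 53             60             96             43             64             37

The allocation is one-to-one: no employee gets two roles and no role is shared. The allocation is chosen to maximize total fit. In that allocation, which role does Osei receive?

This is a one-to-one assignment (maximum-weight bipartite matching).
Optimal: Osei→Lead role (76 pts), Lindqvist→Frontend role (92 pts), Okafor→Ops role (98 pts), Huang→Data role (99 pts), Mendoza→Backend role (81 pts), Ivanova→Design role (96 pts) — total 76+92+98+99+81+96 = 542 pts.
Row-greedy (each employee in turn takes its best remaining role) gives 527 pts, worse by 15.
Swapping Ivanova↔Okafor (Ivanova→Ops role 64 pts, Okafor→Design role 82 pts) loses 48.
Osei's own top role is Data role (91 pts), but forcing Osei→Data role and reassigning the rest optimally gives only 527 pts — worse by 15.

Osei receives Lead role.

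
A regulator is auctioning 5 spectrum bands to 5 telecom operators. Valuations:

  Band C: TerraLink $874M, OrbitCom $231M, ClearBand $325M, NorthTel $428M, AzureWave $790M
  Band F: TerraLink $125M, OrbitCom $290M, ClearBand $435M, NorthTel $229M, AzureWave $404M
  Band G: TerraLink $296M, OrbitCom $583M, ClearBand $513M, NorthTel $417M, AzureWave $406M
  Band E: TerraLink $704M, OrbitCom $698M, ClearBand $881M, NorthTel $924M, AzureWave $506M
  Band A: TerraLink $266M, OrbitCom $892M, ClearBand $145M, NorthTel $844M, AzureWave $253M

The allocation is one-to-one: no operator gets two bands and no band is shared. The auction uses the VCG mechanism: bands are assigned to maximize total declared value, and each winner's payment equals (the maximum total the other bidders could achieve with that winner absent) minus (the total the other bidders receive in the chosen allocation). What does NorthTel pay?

NorthTel pays $370M.

Efficient allocation: TerraLink→Band C ($874M), OrbitCom→Band A ($892M), ClearBand→Band G ($513M), NorthTel→Band E ($924M), AzureWave→Band F ($404M); total welfare W = $3607M.
NorthTel receives Band E at value $924M, so the others get W − 924 = $2683M.
Without NorthTel: best allocation of the remaining 4 bidders over all 5 bands is TerraLink→Band C ($874M), OrbitCom→Band A ($892M), ClearBand→Band E ($881M), AzureWave→Band G ($406M), total $3053M.
VCG payment = (others' best without NorthTel) − (others' welfare with NorthTel) = 3053 − 2683 = $370M.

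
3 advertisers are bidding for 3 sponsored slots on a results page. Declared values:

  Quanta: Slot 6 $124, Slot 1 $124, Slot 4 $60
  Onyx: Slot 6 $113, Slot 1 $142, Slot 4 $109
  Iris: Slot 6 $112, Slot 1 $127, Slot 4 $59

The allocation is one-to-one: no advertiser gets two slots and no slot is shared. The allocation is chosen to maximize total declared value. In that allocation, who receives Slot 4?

Optimal: Quanta→Slot 6 ($124), Onyx→Slot 4 ($109), Iris→Slot 1 ($127) — total 124+109+127 = $360.
Next-best assignment: Quanta→Slot 1, Onyx→Slot 4, Iris→Slot 6 = $345.
Swapping Quanta↔Iris (Quanta→Slot 1 $124, Iris→Slot 6 $112) loses 15.
Onyx's own top slot is Slot 1 ($142), but forcing Onyx→Slot 1 and reassigning the rest optimally gives only $325 — worse by 35.

Onyx receives Slot 4.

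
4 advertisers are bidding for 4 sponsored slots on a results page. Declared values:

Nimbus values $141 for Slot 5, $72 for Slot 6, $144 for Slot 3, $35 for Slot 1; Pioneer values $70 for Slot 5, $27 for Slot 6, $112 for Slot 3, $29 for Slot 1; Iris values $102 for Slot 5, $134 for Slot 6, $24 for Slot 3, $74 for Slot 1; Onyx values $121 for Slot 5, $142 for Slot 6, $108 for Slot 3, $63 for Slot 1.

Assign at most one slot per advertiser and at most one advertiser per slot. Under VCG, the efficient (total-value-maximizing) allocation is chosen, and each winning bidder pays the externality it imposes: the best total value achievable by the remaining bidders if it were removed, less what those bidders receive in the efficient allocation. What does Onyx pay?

Onyx pays $60.

Efficient allocation: Nimbus→Slot 5 ($141), Pioneer→Slot 3 ($112), Iris→Slot 1 ($74), Onyx→Slot 6 ($142); total welfare W = $469.
Onyx receives Slot 6 at value $142, so the others get W − 142 = $327.
Without Onyx: best allocation of the remaining 3 bidders over all 4 slots is Nimbus→Slot 5 ($141), Pioneer→Slot 3 ($112), Iris→Slot 6 ($134), total $387.
VCG payment = (others' best without Onyx) − (others' welfare with Onyx) = 387 − 327 = $60.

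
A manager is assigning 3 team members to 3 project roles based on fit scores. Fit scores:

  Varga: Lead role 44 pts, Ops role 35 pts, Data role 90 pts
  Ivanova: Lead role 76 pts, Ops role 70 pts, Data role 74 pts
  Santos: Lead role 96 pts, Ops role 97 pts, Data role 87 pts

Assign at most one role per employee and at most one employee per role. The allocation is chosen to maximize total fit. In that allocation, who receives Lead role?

Ivanova receives Lead role.

Optimal: Varga→Data role (90 pts), Ivanova→Lead role (76 pts), Santos→Ops role (97 pts) — total 90+76+97 = 263 pts.
Column-greedy (each role in turn goes to its best remaining employee) gives 256 pts, worse by 7.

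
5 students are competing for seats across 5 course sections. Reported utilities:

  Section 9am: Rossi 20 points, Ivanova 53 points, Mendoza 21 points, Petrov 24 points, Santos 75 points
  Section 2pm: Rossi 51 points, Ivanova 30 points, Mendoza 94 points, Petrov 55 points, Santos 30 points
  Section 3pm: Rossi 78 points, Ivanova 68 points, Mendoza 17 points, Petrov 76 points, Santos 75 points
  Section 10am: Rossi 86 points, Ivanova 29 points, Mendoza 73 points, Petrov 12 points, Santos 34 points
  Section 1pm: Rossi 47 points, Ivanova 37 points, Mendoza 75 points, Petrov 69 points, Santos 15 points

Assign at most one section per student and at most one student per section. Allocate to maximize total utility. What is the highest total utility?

Max total: 392 points

Optimal: Rossi→Section 10am (86 points), Ivanova→Section 3pm (68 points), Mendoza→Section 2pm (94 points), Petrov→Section 1pm (69 points), Santos→Section 9am (75 points) — total 86+68+94+69+75 = 392 points.
Next-best assignment: Rossi→Section 10am, Ivanova→Section 9am, Mendoza→Section 2pm, Petrov→Section 1pm, Santos→Section 3pm = 377 points.
Swapping Santos↔Rossi (Santos→Section 10am 34 points, Rossi→Section 9am 20 points) loses 107.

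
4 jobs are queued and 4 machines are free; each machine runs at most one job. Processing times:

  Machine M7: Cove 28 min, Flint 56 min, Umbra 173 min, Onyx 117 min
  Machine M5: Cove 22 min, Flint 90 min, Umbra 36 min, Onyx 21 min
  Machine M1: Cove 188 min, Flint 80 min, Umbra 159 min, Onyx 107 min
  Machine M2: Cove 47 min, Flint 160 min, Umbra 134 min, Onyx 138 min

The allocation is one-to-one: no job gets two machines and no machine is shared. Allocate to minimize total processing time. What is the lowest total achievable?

Optimal: Cove→Machine M2 (47 min), Flint→Machine M7 (56 min), Umbra→Machine M5 (36 min), Onyx→Machine M1 (107 min) — total 47+56+36+107 = 246 min.
Row-greedy (each job in turn takes its cheapest remaining machine) gives 319 min, worse by 73.
Swapping Cove↔Onyx (Cove→Machine M1 188 min, Onyx→Machine M2 138 min) adds 172.
Every other assignment is strictly worse.

Minimum total: 246 min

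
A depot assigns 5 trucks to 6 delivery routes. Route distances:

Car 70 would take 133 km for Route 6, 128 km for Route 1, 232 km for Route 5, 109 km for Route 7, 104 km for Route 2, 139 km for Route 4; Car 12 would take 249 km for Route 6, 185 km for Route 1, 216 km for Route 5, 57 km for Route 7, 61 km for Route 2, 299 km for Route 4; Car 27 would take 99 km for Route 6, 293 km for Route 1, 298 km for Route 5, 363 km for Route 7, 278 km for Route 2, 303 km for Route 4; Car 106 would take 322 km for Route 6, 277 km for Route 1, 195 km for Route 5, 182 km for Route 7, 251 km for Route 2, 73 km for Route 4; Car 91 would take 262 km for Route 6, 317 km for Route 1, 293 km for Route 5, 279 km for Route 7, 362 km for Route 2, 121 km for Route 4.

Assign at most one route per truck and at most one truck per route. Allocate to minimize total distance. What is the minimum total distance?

This is a one-to-one assignment (minimum-cost bipartite matching).
Optimal: Car 70→Route 2 (104 km), Car 12→Route 7 (57 km), Car 27→Route 6 (99 km), Car 106→Route 5 (195 km), Car 91→Route 4 (121 km) — total 104+57+99+195+121 = 576 km.
Row-greedy (each truck in turn takes its cheapest remaining route) gives 626 km, worse by 50.
Swapping Car 12↔Car 91 (Car 12→Route 4 299 km, Car 91→Route 7 279 km) adds 400.
Every other assignment is strictly worse.

Minimum total: 576 km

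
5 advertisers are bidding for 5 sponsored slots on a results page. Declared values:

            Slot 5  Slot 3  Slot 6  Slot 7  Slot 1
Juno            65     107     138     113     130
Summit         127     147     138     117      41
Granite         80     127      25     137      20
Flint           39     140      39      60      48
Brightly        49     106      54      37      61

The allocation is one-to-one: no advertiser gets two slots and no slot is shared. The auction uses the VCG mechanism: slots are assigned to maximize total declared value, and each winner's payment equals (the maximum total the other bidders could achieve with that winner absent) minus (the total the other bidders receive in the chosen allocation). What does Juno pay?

Efficient allocation: Juno→Slot 6 ($138), Summit→Slot 5 ($127), Granite→Slot 7 ($137), Flint→Slot 3 ($140), Brightly→Slot 1 ($61); total welfare W = $603.
Juno receives Slot 6 at value $138, so the others get W − 138 = $465.
Without Juno: best allocation of the remaining 4 bidders over all 5 slots is Summit→Slot 6 ($138), Granite→Slot 7 ($137), Flint→Slot 3 ($140), Brightly→Slot 1 ($61), total $476.
VCG payment = (others' best without Juno) − (others' welfare with Juno) = 476 − 465 = $11.

Juno pays $11.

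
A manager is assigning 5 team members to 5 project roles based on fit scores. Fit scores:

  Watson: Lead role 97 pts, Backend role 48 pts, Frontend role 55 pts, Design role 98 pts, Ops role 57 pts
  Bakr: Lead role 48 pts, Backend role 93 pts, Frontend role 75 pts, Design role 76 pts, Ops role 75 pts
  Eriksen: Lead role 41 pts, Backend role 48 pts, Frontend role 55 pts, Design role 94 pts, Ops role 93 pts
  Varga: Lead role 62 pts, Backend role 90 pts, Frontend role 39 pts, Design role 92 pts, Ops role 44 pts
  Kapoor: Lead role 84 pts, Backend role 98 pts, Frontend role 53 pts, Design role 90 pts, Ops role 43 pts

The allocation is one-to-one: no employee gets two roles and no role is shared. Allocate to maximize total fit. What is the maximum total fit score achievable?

Max total: 455 pts

Optimal: Watson→Lead role (97 pts), Bakr→Frontend role (75 pts), Eriksen→Ops role (93 pts), Varga→Design role (92 pts), Kapoor→Backend role (98 pts) — total 97+75+93+92+98 = 455 pts.
Column-greedy (each role in turn goes to its best remaining employee) gives 408 pts, worse by 47.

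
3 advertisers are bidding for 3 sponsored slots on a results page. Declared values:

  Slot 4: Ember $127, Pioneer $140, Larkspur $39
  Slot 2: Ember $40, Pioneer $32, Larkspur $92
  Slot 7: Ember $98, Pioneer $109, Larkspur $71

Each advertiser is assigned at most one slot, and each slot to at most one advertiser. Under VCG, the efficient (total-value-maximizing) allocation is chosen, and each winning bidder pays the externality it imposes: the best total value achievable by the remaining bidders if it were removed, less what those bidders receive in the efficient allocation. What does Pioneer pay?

Efficient allocation: Ember→Slot 7 ($98), Pioneer→Slot 4 ($140), Larkspur→Slot 2 ($92); total welfare W = $330.
Pioneer receives Slot 4 at value $140, so the others get W − 140 = $190.
Without Pioneer: best allocation of the remaining 2 bidders over all 3 slots is Ember→Slot 4 ($127), Larkspur→Slot 2 ($92), total $219.
VCG payment = (others' best without Pioneer) − (others' welfare with Pioneer) = 219 − 190 = $29.

Pioneer pays $29.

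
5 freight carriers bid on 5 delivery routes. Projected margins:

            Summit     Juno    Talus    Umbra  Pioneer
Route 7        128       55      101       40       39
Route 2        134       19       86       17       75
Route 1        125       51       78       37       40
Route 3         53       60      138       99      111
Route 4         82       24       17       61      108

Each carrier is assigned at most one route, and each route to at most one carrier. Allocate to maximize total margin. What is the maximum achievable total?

Optimal: Summit→Route 2 ($134k), Juno→Route 1 ($51k), Talus→Route 7 ($101k), Umbra→Route 3 ($99k), Pioneer→Route 4 ($108k) — total 134+51+101+99+108 = $493k.
Max-entry greedy (repeatedly take the single best remaining cell) gives $472k, worse by 21.
Next-best assignment: Summit→Route 2, Juno→Route 7, Talus→Route 1, Umbra→Route 3, Pioneer→Route 4 = $474k.
Checked against all permutations: $493k is optimal.

Max total: $493k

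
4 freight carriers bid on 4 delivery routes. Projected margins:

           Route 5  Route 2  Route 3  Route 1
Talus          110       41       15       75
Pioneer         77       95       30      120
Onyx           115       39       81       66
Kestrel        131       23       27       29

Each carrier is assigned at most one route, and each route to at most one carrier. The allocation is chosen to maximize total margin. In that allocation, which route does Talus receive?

This is a one-to-one assignment (maximum-weight bipartite matching).
Optimal: Talus→Route 1 ($75k), Pioneer→Route 2 ($95k), Onyx→Route 3 ($81k), Kestrel→Route 5 ($131k) — total 75+95+81+131 = $382k.
Max-entry greedy (repeatedly take the single best remaining cell) gives $373k, worse by 9.
Swapping Onyx↔Pioneer (Onyx→Route 2 $39k, Pioneer→Route 3 $30k) loses 107.
Talus's own top route is Route 5 ($110k), but forcing Talus→Route 5 and reassigning the rest optimally gives only $334k — worse by 48.

Talus receives Route 1.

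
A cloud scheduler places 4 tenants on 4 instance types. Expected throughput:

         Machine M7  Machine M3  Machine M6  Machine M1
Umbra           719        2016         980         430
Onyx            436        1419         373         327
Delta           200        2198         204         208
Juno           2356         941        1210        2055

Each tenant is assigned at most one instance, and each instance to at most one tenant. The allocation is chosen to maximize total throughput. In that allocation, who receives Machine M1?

Optimal: Umbra→Machine M6 (980 ops/s), Onyx→Machine M1 (327 ops/s), Delta→Machine M3 (2198 ops/s), Juno→Machine M7 (2356 ops/s) — total 980+327+2198+2356 = 5861 ops/s.
Row-greedy (each tenant in turn takes its best remaining instance) gives 3870 ops/s, worse by 1991.
Next-best assignment: Umbra→Machine M6, Onyx→Machine M7, Delta→Machine M3, Juno→Machine M1 = 5669 ops/s.
No other one-to-one assignment exceeds 5861 ops/s.
Onyx's own top instance is Machine M3 (1419 ops/s), but forcing Onyx→Machine M3 and reassigning the rest optimally gives only 4963 ops/s — worse by 898.

Onyx receives Machine M1.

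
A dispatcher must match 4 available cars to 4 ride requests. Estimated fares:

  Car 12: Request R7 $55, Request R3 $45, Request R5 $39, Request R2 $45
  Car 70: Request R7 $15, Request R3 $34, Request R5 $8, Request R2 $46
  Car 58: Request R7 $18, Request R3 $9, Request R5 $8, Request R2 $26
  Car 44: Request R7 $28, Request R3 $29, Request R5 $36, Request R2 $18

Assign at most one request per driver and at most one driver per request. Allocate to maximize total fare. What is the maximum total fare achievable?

Max total: $151

Optimal: Car 12→Request R7 ($55), Car 70→Request R3 ($34), Car 58→Request R2 ($26), Car 44→Request R5 ($36) — total 55+34+26+36 = $151.
Max-entry greedy (repeatedly take the single best remaining cell) gives $146, worse by 5.
Swapping Car 12↔Car 70 (Car 12→Request R3 $45, Car 70→Request R7 $15) loses 29.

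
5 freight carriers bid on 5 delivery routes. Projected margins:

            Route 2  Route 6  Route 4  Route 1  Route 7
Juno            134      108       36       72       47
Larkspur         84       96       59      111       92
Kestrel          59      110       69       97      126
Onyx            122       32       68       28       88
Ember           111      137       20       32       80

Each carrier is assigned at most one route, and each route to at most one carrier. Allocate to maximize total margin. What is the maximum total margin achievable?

This is the linear assignment problem.
Optimal: Juno→Route 2 ($134k), Larkspur→Route 1 ($111k), Kestrel→Route 7 ($126k), Onyx→Route 4 ($68k), Ember→Route 6 ($137k) — total 134+111+126+68+137 = $576k.
Column-greedy (each route in turn goes to its best remaining carrier) gives $539k, worse by 37.

Maximum total: $576k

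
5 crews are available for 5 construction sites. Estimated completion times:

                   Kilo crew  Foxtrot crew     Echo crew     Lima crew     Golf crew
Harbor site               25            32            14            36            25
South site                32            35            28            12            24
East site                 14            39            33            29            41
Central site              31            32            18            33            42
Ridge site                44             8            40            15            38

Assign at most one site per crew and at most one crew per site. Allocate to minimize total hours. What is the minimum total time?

Optimal: Kilo crew→East site (14 hours), Foxtrot crew→Ridge site (8 hours), Echo crew→Central site (18 hours), Lima crew→South site (12 hours), Golf crew→Harbor site (25 hours) — total 14+8+18+12+25 = 77 hours.
Next-best assignment: Kilo crew→East site, Foxtrot crew→Ridge site, Echo crew→Harbor site, Lima crew→South site, Golf crew→Central site = 90 hours.
No other one-to-one assignment undercuts 77 hours.

Min total: 77 hours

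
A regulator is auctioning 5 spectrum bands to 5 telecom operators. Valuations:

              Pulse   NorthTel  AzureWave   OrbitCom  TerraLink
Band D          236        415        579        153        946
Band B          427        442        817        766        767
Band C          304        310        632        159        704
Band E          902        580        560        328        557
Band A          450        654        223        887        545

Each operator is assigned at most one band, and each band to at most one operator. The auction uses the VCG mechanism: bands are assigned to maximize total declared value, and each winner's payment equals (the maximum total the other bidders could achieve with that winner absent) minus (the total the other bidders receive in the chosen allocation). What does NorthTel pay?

Efficient allocation: Pulse→Band E ($902M), NorthTel→Band A ($654M), AzureWave→Band C ($632M), OrbitCom→Band B ($766M), TerraLink→Band D ($946M); total welfare W = $3900M.
NorthTel receives Band A at value $654M, so the others get W − 654 = $3246M.
Without NorthTel: best allocation of the remaining 4 bidders over all 5 bands is Pulse→Band E ($902M), AzureWave→Band B ($817M), OrbitCom→Band A ($887M), TerraLink→Band D ($946M), total $3552M.
VCG payment = (others' best without NorthTel) − (others' welfare with NorthTel) = 3552 − 3246 = $306M.

NorthTel pays $306M.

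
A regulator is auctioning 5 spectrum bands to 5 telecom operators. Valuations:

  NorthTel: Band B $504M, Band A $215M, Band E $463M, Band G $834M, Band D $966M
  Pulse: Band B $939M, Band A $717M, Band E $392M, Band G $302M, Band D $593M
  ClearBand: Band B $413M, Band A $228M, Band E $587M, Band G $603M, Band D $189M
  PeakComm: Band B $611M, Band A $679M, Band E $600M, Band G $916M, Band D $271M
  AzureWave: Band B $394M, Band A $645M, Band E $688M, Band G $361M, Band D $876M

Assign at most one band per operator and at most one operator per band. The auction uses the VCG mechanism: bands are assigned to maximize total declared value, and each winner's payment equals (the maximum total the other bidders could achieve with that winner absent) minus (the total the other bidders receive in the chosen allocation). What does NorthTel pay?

NorthTel pays $231M.

Efficient allocation: NorthTel→Band D ($966M), Pulse→Band B ($939M), ClearBand→Band E ($587M), PeakComm→Band G ($916M), AzureWave→Band A ($645M); total welfare W = $4053M.
NorthTel receives Band D at value $966M, so the others get W − 966 = $3087M.
Without NorthTel: best allocation of the remaining 4 bidders over all 5 bands is Pulse→Band B ($939M), ClearBand→Band E ($587M), PeakComm→Band G ($916M), AzureWave→Band D ($876M), total $3318M.
VCG payment = (others' best without NorthTel) − (others' welfare with NorthTel) = 3318 − 3087 = $231M.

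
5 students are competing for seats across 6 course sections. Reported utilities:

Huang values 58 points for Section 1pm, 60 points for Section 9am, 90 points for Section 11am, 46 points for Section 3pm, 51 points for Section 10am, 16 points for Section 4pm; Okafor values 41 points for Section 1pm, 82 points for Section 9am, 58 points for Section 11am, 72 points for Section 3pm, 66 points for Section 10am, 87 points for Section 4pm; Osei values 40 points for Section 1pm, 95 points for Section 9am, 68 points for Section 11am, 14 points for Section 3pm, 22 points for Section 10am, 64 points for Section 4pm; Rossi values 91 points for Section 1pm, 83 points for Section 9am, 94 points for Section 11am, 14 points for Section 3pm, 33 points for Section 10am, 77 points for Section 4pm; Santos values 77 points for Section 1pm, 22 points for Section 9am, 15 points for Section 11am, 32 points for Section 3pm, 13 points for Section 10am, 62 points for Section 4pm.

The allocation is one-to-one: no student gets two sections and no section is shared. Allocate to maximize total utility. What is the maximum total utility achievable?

Max total: 411 points

Treat this as an assignment problem: match each student to one section.
Optimal: Huang→Section 11am (90 points), Okafor→Section 3pm (72 points), Osei→Section 9am (95 points), Rossi→Section 4pm (77 points), Santos→Section 1pm (77 points) — total 90+72+95+77+77 = 411 points.
Max-entry greedy (repeatedly take the single best remaining cell) gives 404 points, worse by 7.
Checked against all permutations: 411 points is optimal.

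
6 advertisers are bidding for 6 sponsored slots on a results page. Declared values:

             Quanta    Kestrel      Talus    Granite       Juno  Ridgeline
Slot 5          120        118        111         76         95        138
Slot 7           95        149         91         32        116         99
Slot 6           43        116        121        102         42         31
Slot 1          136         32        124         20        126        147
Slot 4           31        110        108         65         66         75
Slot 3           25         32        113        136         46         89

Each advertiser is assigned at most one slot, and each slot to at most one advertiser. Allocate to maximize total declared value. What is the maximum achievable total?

Max total: $757

Optimal: Quanta→Slot 1 ($136), Kestrel→Slot 4 ($110), Talus→Slot 6 ($121), Granite→Slot 3 ($136), Juno→Slot 7 ($116), Ridgeline→Slot 5 ($138) — total 136+110+121+136+116+138 = $757.
Max-entry greedy (repeatedly take the single best remaining cell) gives $739, worse by 18.
Next-best assignment: Quanta→Slot 5, Kestrel→Slot 4, Talus→Slot 6, Granite→Slot 3, Juno→Slot 7, Ridgeline→Slot 1 = $750.
Swapping Kestrel↔Talus (Kestrel→Slot 6 $116, Talus→Slot 4 $108) loses 7.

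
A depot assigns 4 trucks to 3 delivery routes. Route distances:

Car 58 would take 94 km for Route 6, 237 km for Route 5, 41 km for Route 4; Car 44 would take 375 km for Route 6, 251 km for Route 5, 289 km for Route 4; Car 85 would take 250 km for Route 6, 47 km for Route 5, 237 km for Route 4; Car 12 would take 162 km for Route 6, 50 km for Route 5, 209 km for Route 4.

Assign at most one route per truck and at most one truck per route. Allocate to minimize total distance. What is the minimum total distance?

Min total: 250 km

Optimal: Car 12→Route 6 (162 km), Car 85→Route 5 (47 km), Car 58→Route 4 (41 km) — total 162+47+41 = 250 km.
Column-greedy (each route in turn goes to its cheapest remaining truck) gives 350 km, worse by 100.
Next-best assignment: Car 85→Route 6, Car 12→Route 5, Car 58→Route 4 = 341 km.
Swapping Car 58↔Car 12 (Car 58→Route 6 94 km, Car 12→Route 4 209 km) adds 100.
No other one-to-one assignment undercuts 250 km.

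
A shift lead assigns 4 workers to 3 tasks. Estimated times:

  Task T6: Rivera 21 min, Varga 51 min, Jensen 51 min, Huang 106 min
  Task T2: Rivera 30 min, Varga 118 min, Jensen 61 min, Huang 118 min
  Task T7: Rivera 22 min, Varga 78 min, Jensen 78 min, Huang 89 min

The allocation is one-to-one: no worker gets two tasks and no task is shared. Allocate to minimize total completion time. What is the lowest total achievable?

Minimum total: 134 min

This is a one-to-one assignment (minimum-cost bipartite matching).
Optimal: Varga→Task T6 (51 min), Jensen→Task T2 (61 min), Rivera→Task T7 (22 min) — total 51+61+22 = 134 min.
Column-greedy (each task in turn goes to its cheapest remaining worker) gives 160 min, worse by 26.
Next-best assignment: Varga→Task T6, Rivera→Task T2, Jensen→Task T7 = 159 min.
No other one-to-one assignment undercuts 134 min.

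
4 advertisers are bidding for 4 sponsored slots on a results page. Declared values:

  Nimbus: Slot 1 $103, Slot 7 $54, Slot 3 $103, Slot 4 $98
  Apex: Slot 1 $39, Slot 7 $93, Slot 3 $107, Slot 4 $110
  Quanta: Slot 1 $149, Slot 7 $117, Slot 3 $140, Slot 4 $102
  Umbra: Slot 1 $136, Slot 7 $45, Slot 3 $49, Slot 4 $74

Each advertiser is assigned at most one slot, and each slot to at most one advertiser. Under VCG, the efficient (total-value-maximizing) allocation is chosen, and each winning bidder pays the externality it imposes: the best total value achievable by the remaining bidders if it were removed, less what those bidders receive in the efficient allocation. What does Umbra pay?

Efficient allocation: Nimbus→Slot 4 ($98), Apex→Slot 7 ($93), Quanta→Slot 3 ($140), Umbra→Slot 1 ($136); total welfare W = $467.
Umbra receives Slot 1 at value $136, so the others get W − 136 = $331.
Without Umbra: best allocation of the remaining 3 bidders over all 4 slots is Nimbus→Slot 3 ($103), Apex→Slot 4 ($110), Quanta→Slot 1 ($149), total $362.
VCG payment = (others' best without Umbra) − (others' welfare with Umbra) = 362 − 331 = $31.

Umbra pays $31.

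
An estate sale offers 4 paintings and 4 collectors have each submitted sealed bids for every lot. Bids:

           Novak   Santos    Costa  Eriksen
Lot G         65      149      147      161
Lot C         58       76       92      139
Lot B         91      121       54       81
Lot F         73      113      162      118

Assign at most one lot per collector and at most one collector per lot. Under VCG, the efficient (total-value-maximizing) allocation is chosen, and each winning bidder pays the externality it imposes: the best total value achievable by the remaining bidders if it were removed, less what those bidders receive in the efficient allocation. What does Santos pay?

Santos pays $22.

Efficient allocation: Novak→Lot B ($91), Santos→Lot G ($149), Costa→Lot F ($162), Eriksen→Lot C ($139); total welfare W = $541.
Santos receives Lot G at value $149, so the others get W − 149 = $392.
Without Santos: best allocation of the remaining 3 bidders over all 4 lots is Novak→Lot B ($91), Costa→Lot F ($162), Eriksen→Lot G ($161), total $414.
VCG payment = (others' best without Santos) − (others' welfare with Santos) = 414 − 392 = $22.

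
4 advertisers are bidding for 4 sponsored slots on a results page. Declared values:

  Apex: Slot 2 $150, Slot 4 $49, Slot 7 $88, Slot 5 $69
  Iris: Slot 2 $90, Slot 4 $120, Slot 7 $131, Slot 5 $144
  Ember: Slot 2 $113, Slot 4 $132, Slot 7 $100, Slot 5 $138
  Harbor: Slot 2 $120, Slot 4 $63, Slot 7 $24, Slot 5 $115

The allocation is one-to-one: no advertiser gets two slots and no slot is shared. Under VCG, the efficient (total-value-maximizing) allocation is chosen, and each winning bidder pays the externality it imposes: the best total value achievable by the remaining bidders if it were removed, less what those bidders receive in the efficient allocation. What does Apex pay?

Apex pays $18.

Efficient allocation: Apex→Slot 2 ($150), Iris→Slot 7 ($131), Ember→Slot 4 ($132), Harbor→Slot 5 ($115); total welfare W = $528.
Apex receives Slot 2 at value $150, so the others get W − 150 = $378.
Without Apex: best allocation of the remaining 3 bidders over all 4 slots is Iris→Slot 5 ($144), Ember→Slot 4 ($132), Harbor→Slot 2 ($120), total $396.
VCG payment = (others' best without Apex) − (others' welfare with Apex) = 396 − 378 = $18.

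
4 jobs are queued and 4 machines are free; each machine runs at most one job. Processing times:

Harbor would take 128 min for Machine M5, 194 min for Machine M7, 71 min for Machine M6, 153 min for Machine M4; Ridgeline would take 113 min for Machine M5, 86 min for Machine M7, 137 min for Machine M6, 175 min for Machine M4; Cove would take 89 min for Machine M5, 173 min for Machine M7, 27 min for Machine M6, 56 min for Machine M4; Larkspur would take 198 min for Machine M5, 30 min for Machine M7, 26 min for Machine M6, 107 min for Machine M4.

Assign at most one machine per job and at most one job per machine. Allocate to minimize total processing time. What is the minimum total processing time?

This is the linear assignment problem.
Optimal: Harbor→Machine M6 (71 min), Ridgeline→Machine M5 (113 min), Cove→Machine M4 (56 min), Larkspur→Machine M7 (30 min) — total 71+113+56+30 = 270 min.
Min-entry greedy (repeatedly take the single cheapest remaining cell) gives 296 min, worse by 26.
Swapping Cove↔Larkspur (Cove→Machine M7 173 min, Larkspur→Machine M4 107 min) adds 194.

Minimum total: 270 min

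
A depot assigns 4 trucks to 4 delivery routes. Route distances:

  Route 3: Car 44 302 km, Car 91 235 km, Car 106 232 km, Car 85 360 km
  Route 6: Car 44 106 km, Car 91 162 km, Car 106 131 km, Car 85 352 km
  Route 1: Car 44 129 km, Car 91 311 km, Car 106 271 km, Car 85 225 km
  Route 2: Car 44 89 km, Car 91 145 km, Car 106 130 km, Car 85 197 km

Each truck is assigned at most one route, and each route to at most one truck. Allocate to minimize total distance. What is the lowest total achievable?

Minimum total: 680 km

Optimal: Car 44→Route 2 (89 km), Car 91→Route 3 (235 km), Car 106→Route 6 (131 km), Car 85→Route 1 (225 km) — total 89+235+131+225 = 680 km.
Column-greedy (each route in turn goes to its cheapest remaining truck) gives 708 km, worse by 28.
Next-best assignment: Car 44→Route 1, Car 91→Route 3, Car 106→Route 6, Car 85→Route 2 = 692 km.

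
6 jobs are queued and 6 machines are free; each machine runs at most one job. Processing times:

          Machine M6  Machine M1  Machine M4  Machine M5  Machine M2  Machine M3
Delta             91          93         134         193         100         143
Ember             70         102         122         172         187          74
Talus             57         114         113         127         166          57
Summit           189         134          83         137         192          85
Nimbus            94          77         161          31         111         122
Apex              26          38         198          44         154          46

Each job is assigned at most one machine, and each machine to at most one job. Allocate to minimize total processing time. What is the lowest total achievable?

Optimal: Delta→Machine M2 (100 min), Ember→Machine M6 (70 min), Talus→Machine M3 (57 min), Summit→Machine M4 (83 min), Nimbus→Machine M5 (31 min), Apex→Machine M1 (38 min) — total 100+70+57+83+31+38 = 379 min.
Column-greedy (each machine in turn goes to its cheapest remaining job) gives 487 min, worse by 108.
Next-best assignment: Delta→Machine M2, Ember→Machine M3, Talus→Machine M6, Summit→Machine M4, Nimbus→Machine M5, Apex→Machine M1 = 383 min.

Minimum total: 379 min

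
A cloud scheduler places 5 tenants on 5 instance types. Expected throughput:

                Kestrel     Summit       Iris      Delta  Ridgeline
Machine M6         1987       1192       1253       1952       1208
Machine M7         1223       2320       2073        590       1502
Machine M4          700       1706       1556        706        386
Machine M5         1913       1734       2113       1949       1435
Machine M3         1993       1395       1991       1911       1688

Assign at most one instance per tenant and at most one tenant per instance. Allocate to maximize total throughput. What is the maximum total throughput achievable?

Maximum total: 9500 ops/s

This is the linear assignment problem.
Optimal: Kestrel→Machine M6 (1987 ops/s), Summit→Machine M7 (2320 ops/s), Iris→Machine M4 (1556 ops/s), Delta→Machine M5 (1949 ops/s), Ridgeline→Machine M3 (1688 ops/s) — total 1987+2320+1556+1949+1688 = 9500 ops/s.
Row-greedy (each tenant in turn takes its best remaining instance) gives 8764 ops/s, worse by 736.
Next-best assignment: Kestrel→Machine M5, Summit→Machine M7, Iris→Machine M4, Delta→Machine M6, Ridgeline→Machine M3 = 9429 ops/s.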